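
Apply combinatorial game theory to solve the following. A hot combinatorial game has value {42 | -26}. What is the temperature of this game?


The game is {42 | -26}, a switch {a | b} with numbers a > b.
Cooling {a | b} by t gives {a - t | b + t}, which stops being hot when a - t = b + t, i.e. at t = (a - b)/2. So the temperature of a switch is (a - b)/2.
Temperature = (Left option - Right option) / 2
= (42 - (-26)) / 2
= 68 / 2
= 34

34


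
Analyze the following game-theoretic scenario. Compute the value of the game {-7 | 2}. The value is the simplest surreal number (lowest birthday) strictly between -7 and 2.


Left options: {-7}, max = -7
Right options: {2}, min = 2
All options are numbers and max(Left) < min(Right), so by the simplicity theorem the value is the simplest (earliest-born) number strictly between -7 and 2.
Integers -6 through 1 all lie strictly between -7 and 2.
Among integers, the simplest (lowest birthday = smallest |n|; 0 is born on day 0, +-n on day n) is 0.
No non-integer in the interval can be simpler: if x is a non-integer in the interval, then floor(x) or ceil(x) also lies in the interval (the interval contains an integer), and both are proper prefixes of x's sign expansion, i.e. born earlier. So the game value is 0.
Game value = 0

0


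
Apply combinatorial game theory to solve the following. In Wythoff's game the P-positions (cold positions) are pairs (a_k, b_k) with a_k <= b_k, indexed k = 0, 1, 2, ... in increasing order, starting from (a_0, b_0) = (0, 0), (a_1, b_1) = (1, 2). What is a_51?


By Wythoff's theorem, a_k = floor(k * phi) and b_k = floor(k * phi^2) = a_k + k, where phi = (1 + sqrt(5))/2 is the golden ratio.
phi = (1 + sqrt(5))/2 = 1.618034
k = 51
k * phi = 51 * 1.618034 = 82.519733
a_51 = floor(k * phi) = 82

82


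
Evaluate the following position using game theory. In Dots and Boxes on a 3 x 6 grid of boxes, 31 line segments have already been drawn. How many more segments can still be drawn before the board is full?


Grid: 3 x 6 boxes, i.e. 4 rows and 7 columns of dots.
Horizontal edges: (rows + 1) * cols = 4 * 6 = 24
Vertical edges: rows * (cols + 1) = 3 * 7 = 21
Total edges: 24 + 21 = 45
Edges drawn: 31
Remaining: 45 - 31 = 14

14


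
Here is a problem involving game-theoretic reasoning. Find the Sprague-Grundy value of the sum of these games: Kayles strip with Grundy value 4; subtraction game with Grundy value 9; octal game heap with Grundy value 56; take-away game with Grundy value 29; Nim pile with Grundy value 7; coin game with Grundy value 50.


By the Sprague-Grundy theorem, the Grundy value of a sum of games is the XOR of individual Grundy values.
Kayles strip: Grundy value = 4. Running XOR: 0 XOR 4 = 4
subtraction game: Grundy value = 9. Running XOR: 4 XOR 9 = 13
octal game heap: Grundy value = 56. Running XOR: 13 XOR 56 = 53
take-away game: Grundy value = 29. Running XOR: 53 XOR 29 = 40
Nim pile: Grundy value = 7. Running XOR: 40 XOR 7 = 47
coin game: Grundy value = 50. Running XOR: 47 XOR 50 = 29
The combined Grundy value is 29.

29


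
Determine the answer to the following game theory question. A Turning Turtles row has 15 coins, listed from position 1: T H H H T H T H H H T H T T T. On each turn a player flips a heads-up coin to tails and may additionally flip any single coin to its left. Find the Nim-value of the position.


Coins: T H H H T H T H H H T H T T T
Key fact: a single head at position k behaves exactly like a Nim heap of size k (turning it to T and optionally flipping a coin at j < k corresponds to moving the heap from k to j, or to 0), and heads combine as a disjunctive sum (two heads at the same place would cancel, matching j XOR j = 0). So the Nim-value is the XOR of the 1-indexed positions of the heads.
Face-up positions (1-indexed): [2, 3, 4, 6, 8, 9, 10, 12]
XOR 0 with 2: 0 XOR 2 = 2
XOR 2 with 3: 2 XOR 3 = 1
XOR 1 with 4: 1 XOR 4 = 5
XOR 5 with 6: 5 XOR 6 = 3
XOR 3 with 8: 3 XOR 8 = 11
XOR 11 with 9: 11 XOR 9 = 2
XOR 2 with 10: 2 XOR 10 = 8
XOR 8 with 12: 8 XOR 12 = 4
Nim-value = 4

4


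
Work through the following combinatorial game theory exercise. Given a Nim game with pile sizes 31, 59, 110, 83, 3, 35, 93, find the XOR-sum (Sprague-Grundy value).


We need the XOR (exclusive or) of all pile sizes.
After XOR-ing pile 1 (size 31): 0 XOR 31 = 31
After XOR-ing pile 2 (size 59): 31 XOR 59 = 36
After XOR-ing pile 3 (size 110): 36 XOR 110 = 74
After XOR-ing pile 4 (size 83): 74 XOR 83 = 25
After XOR-ing pile 5 (size 3): 25 XOR 3 = 26
After XOR-ing pile 6 (size 35): 26 XOR 35 = 57
After XOR-ing pile 7 (size 93): 57 XOR 93 = 100
The Nim-value of this position is 100.

100


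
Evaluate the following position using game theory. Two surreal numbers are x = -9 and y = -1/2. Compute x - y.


x = -9, y = -1/2
Converting to common denominator: 2
x = -18/2, y = -1/2
x - y = -9 - -1/2 = -17/2

-17/2


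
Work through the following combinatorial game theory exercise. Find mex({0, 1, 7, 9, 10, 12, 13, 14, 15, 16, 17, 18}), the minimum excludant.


Set = {0, 1, 7, 9, 10, 12, 13, 14, 15, 16, 17, 18}
0 is in the set.
1 is in the set.
2 is NOT in the set. This is the mex.
mex = 2

2


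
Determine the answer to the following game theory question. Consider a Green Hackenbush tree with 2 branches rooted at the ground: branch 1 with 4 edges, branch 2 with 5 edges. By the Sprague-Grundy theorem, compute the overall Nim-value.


The tree has 2 branches from the ground vertex.
In Green Hackenbush, the Nim-value of a simple path of length k is k.
Branch 1: length 4, Nim-value = 4
Branch 2: length 5, Nim-value = 5
Total Nim-value = XOR of all branch values:
0 XOR 4 = 4
4 XOR 5 = 1
Nim-value of the tree = 1

1


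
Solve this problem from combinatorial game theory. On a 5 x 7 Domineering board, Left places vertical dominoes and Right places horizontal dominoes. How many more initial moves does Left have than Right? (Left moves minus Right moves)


Board is 5 x 7 (rows x cols).
Left (vertical) placements: (rows-1) * cols = 4 * 7 = 28
Right (horizontal) placements: rows * (cols-1) = 5 * 6 = 30
Advantage = Left - Right = 28 - 30 = -2

-2


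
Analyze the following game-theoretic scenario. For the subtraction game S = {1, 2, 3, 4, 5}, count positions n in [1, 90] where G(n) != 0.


Subtraction set S = {1, 2, 3, 4, 5}, so G(n) = n mod 6.
G(n) = 0 when n is a multiple of 6.
Multiples of 6 in [1, 90]: 15
N-positions (nonzero Grundy) = 90 - 15 = 75

75


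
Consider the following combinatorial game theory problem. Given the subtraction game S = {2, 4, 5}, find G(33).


The subtraction set is S = {2, 4, 5}.
G(k) = mex{ G(k - s) : s in S, s <= k }. We compute iteratively: G(0) = 0.
G(1) = mex({}) = 0
G(2) = mex({0}) = 1
G(3) = mex({0}) = 1
G(4) = mex({0, 1}) = 2
G(5) = mex({0, 1}) = 2
G(6) = mex({0, 1, 2}) = 3
G(7) = mex({1, 2}) = 0
G(8) = mex({1, 2, 3}) = 0
G(9) = mex({0, 2}) = 1
G(10) = mex({0, 2, 3}) = 1
G(11) = mex({0, 1, 3}) = 2
Observe that G(7)..G(11) = 0, 0, 1, 1, 2 repeats G(0)..G(4) = 0, 0, 1, 1, 2.
For k >= max(S) = 5, G(k) is determined by the previous 5 values G(k-5)..G(k-1); a window of 5 consecutive values has recurred shifted by 7, so by induction G(k + 7) = G(k) for all k >= 0: the sequence is periodic from the start with period 7.
One period: G(0..6) = 0, 0, 1, 1, 2, 2, 3.
33 mod 7 = 5, so G(33) = G(5) = 2.

2


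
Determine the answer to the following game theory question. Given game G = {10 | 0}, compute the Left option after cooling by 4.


Original game: {10 | 0} (a switch {a | b} with a > b).
Cooling by t (for t below the temperature (a - b)/2 = 5) taxes each move by t: {a | b} cooled by t is {a - t | b + t}.
Cooling amount: t = 4
Cooled Left option: 10 - 4 = 6
Cooled Right option: 0 + 4 = 4
Cooled game: {6 | 4}
Left option = 6

6


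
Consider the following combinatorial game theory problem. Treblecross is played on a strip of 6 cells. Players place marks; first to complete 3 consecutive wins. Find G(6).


Treblecross: place X on empty cells; 3-in-a-row wins.
Playing within two cells of an existing X lets the opponent win at once, so sensible play treats the cells i-2..i+2 around each X as dead. The player left with no safe cell loses, so this is a normal-play take-away game on strips of safe cells.
Placing X at cell i (0-indexed) of a strip of k safe cells leaves independent strips of sizes max(0, i-2) and max(0, k-i-3). Hence G(k) = mex{ G(max(0,i-2)) XOR G(max(0,k-i-3)) : 0 <= i < k }, with G(0) = 0.
G(1): splits (0,0):0^0=0 -> mex({0}) = 1
G(2): splits (0,0):0^0=0 -> mex({0}) = 1
G(3): splits (0,0):0^0=0 -> mex({0}) = 1
G(4): splits (0,1):0^1=1 (0,0):0^0=0 -> mex({0, 1}) = 2
G(5): splits (0,2):0^1=1 (0,1):0^1=1 (0,0):0^0=0 -> mex({0, 1}) = 2
G(6) = mex({1}) = 0
Therefore G(6) = 0.

0


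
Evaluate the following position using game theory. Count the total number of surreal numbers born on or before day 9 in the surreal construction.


Day 0: {|} = 0 is born. Count = 1.
Day n: the number of surreal numbers born by day n is 2^(n+1) - 1.
By day 0: 2^1 - 1 = 1
By day 1: 2^2 - 1 = 3
By day 2: 2^3 - 1 = 7
By day 3: 2^4 - 1 = 15
By day 4: 2^5 - 1 = 31
By day 5: 2^6 - 1 = 63
By day 6: 2^7 - 1 = 127
By day 7: 2^8 - 1 = 255
By day 8: 2^9 - 1 = 511
By day 9: 2^10 - 1 = 1023
By day 9: 1023 surreal numbers.

1023


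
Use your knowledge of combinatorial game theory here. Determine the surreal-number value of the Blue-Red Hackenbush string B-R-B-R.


Edges (from ground): B-R-B-R
By Berlekamp's sign-expansion rule, a Blue-Red Hackenbush stalk has the value of the surreal number whose sign sequence is the edge sequence with B -> + and R -> -.
Sign sequence: +-+-
Trace the sign expansion in the surreal number tree, starting from 0:
Edge 1: B (sign +) -> bounds (0, +inf), value = 1
Edge 2: R (sign -) -> bounds (0, 1), value = 1/2
Edge 3: B (sign +) -> bounds (1/2, 1), value = 3/4
Edge 4: R (sign -) -> bounds (1/2, 3/4), value = 5/8
Game value = 5/8

5/8


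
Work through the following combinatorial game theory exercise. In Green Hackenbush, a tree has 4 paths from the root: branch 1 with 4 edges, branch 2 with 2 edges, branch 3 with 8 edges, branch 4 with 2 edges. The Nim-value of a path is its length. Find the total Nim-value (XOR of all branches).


The tree has 4 branches from the ground vertex.
In Green Hackenbush, the Nim-value of a simple path of length k is k.
Branch 1: length 4, Nim-value = 4
Branch 2: length 2, Nim-value = 2
Branch 3: length 8, Nim-value = 8
Branch 4: length 2, Nim-value = 2
Total Nim-value = XOR of all branch values:
0 XOR 4 = 4
4 XOR 2 = 6
6 XOR 8 = 14
14 XOR 2 = 12
Nim-value of the tree = 12

12


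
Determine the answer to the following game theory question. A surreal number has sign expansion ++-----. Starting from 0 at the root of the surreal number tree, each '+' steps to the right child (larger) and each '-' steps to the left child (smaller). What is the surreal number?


Sign expansion: ++-----
Rule: track bounds (lo, hi), initially (-inf, +inf). On '+', the current value becomes lo and we move to the simplest number in (value, hi): value + 1 if hi = +inf, otherwise the midpoint (value + hi)/2. On '-', the current value becomes hi and we move to value - 1 if lo = -inf, otherwise the midpoint (lo + value)/2.
Start at 0.
Step 1: sign = +, move right. Bounds: (0, +inf). Value = 1
Step 2: sign = +, move right. Bounds: (1, +inf). Value = 2
Step 3: sign = -, move left. Bounds: (1, 2). Value = 3/2
Step 4: sign = -, move left. Bounds: (1, 3/2). Value = 5/4
Step 5: sign = -, move left. Bounds: (1, 5/4). Value = 9/8
Step 6: sign = -, move left. Bounds: (1, 9/8). Value = 17/16
Step 7: sign = -, move left. Bounds: (1, 17/16). Value = 33/32
The surreal number with sign expansion ++----- is 33/32.

33/32


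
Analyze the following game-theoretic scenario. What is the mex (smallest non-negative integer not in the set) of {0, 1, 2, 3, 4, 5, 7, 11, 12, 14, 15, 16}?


Set = {0, 1, 2, 3, 4, 5, 7, 11, 12, 14, 15, 16}
0 is in the set.
1 is in the set.
2 is in the set.
3 is in the set.
4 is in the set.
5 is in the set.
6 is NOT in the set. This is the mex.
mex = 6

6


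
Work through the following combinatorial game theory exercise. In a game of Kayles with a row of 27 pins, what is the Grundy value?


Kayles: a move removes 1 or 2 adjacent pins from a contiguous row.
Removing pins from a row of k leaves two independent rows (a, b) with a + b = k - 1 (one pin) or a + b = k - 2 (two pins); an end removal gives a = 0.
By Sprague-Grundy, G(k) = mex{ G(a) XOR G(b) } over all these splits. G(0) = 0.
G(1): splits (0,0):0^0=0 -> mex({0}) = 1
G(2): splits (0,1):0^1=1 (0,0):0^0=0 -> mex({0, 1}) = 2
G(3): splits (0,2):0^2=2 (1,1):1^1=0 (0,1):0^1=1 -> mex({0, 1, 2}) = 3
G(4): splits (0,3):0^3=3 (1,2):1^2=3 (0,2):0^2=2 (1,1):1^1=0 -> mex({0, 2, 3}) = 1
G(5): splits (0,4):0^1=1 (1,3):1^3=2 (2,2):2^2=0 (0,3):0^3=3 (1,2):1^2=3 -> mex({0, 1, 2, 3}) = 4
G(6) = mex({0, 1, 2, 4}) = 3
G(7) = mex({0, 1, 3, 4, 5}) = 2
G(8) = mex({0, 2, 3, 5, 6}) = 1
G(9) = mex({0, 1, 2, 3, 6, 7}) = 4
G(10) = mex({0, 1, 3, 4, 5, 7}) = 2
G(11) = mex({0, 1, 2, 3, 4, 5}) = 6
G(12) = mex({0, 1, 2, 3, 5, 6, 7}) = 4
G(13) = mex({0, 2, 3, 4, 6, 7}) = 1
G(14) = mex({0, 1, 4, 5, 6, 7}) = 2
G(15) = mex({0, 1, 2, 3, 4, 5, 6}) = 7
G(16) = mex({0, 2, 3, 5, 6, 7}) = 1
G(17) = mex({0, 1, 2, 3, 5, 6, 7}) = 4
G(18) = mex({0, 1, 2, 4, 5, 6}) = 3
G(19) = mex({0, 1, 3, 4, 5, 7}) = 2
G(20) = mex({0, 2, 3, 4, 5, 6, 7}) = 1
G(21) = mex({0, 1, 2, 3, 5, 6, 7}) = 4
G(22) = mex({0, 1, 2, 3, 4, 5, 7}) = 6
G(23) = mex({0, 1, 2, 3, 4, 5, 6}) = 7
G(24) = mex({0, 1, 2, 3, 5, 6, 7}) = 4
G(25) = mex({0, 2, 3, 4, 6, 7}) = 1
G(26) = mex({0, 1, 3, 4, 5, 6, 7}) = 2
G(27) = mex({0, 1, 2, 3, 4, 5, 6, 7}) = 8
Therefore G(27) = 8.

8


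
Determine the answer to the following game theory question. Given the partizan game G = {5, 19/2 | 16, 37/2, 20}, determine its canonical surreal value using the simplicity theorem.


Left options: {5, 19/2}, max = 19/2
Right options: {16, 37/2, 20}, min = 16
All options are numbers and max(Left) < min(Right), so by the simplicity theorem the value is the simplest (earliest-born) number strictly between 19/2 and 16.
Integers 10 through 15 all lie strictly between 19/2 and 16.
Among integers, the simplest (lowest birthday = smallest |n|; 0 is born on day 0, +-n on day n) is 10.
No non-integer in the interval can be simpler: if x is a non-integer in the interval, then floor(x) or ceil(x) also lies in the interval (the interval contains an integer), and both are proper prefixes of x's sign expansion, i.e. born earlier. So the game value is 10.
Game value = 10

10


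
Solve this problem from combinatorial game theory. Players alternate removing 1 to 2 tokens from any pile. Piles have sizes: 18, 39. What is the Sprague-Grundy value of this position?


Subtraction set: {1, 2}
For this subtraction set, G(n) = n mod 3 (period = max + 1 = 3).
Pile 1 (size 18): G(18) = 18 mod 3 = 0
Pile 2 (size 39): G(39) = 39 mod 3 = 0
Total Grundy value = XOR of all: 0 XOR 0 = 0

0


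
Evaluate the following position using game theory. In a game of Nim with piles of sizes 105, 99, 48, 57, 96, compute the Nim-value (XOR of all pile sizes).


We need the XOR (exclusive or) of all pile sizes.
After XOR-ing pile 1 (size 105): 0 XOR 105 = 105
After XOR-ing pile 2 (size 99): 105 XOR 99 = 10
After XOR-ing pile 3 (size 48): 10 XOR 48 = 58
After XOR-ing pile 4 (size 57): 58 XOR 57 = 3
After XOR-ing pile 5 (size 96): 3 XOR 96 = 99
The Nim-value of this position is 99.

99


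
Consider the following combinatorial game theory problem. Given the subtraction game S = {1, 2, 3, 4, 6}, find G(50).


The subtraction set is S = {1, 2, 3, 4, 6}.
G(k) = mex{ G(k - s) : s in S, s <= k }. We compute iteratively: G(0) = 0.
G(1) = mex({0}) = 1
G(2) = mex({0, 1}) = 2
G(3) = mex({0, 1, 2}) = 3
G(4) = mex({0, 1, 2, 3}) = 4
G(5) = mex({1, 2, 3, 4}) = 0
G(6) = mex({0, 2, 3, 4}) = 1
G(7) = mex({0, 1, 3, 4}) = 2
G(8) = mex({0, 1, 2, 4}) = 3
G(9) = mex({0, 1, 2, 3}) = 4
G(10) = mex({1, 2, 3, 4}) = 0
Observe that G(5)..G(10) = 0, 1, 2, 3, 4, 0 repeats G(0)..G(5) = 0, 1, 2, 3, 4, 0.
For k >= max(S) = 6, G(k) is determined by the previous 6 values G(k-6)..G(k-1); a window of 6 consecutive values has recurred shifted by 5, so by induction G(k + 5) = G(k) for all k >= 0: the sequence is periodic from the start with period 5.
One period: G(0..4) = 0, 1, 2, 3, 4.
50 mod 5 = 0, so G(50) = G(0) = 0.

0


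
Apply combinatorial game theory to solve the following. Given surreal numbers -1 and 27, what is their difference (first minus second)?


x = -1, y = 27
x - y = -1 - 27 = -28

-28


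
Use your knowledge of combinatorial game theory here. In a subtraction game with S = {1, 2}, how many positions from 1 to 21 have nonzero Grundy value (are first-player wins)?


Subtraction set S = {1, 2}, so G(n) = n mod 3.
G(n) = 0 when n is a multiple of 3.
Multiples of 3 in [1, 21]: 7
N-positions (nonzero Grundy) = 21 - 7 = 14

14


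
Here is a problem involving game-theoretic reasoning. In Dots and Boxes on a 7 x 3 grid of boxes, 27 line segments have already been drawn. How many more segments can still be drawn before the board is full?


Grid: 7 x 3 boxes, i.e. 8 rows and 4 columns of dots.
Horizontal edges: (rows + 1) * cols = 8 * 3 = 24
Vertical edges: rows * (cols + 1) = 7 * 4 = 28
Total edges: 24 + 28 = 52
Edges drawn: 27
Remaining: 52 - 27 = 25

25


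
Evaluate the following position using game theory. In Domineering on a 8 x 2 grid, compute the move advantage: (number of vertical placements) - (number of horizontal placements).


Board is 8 x 2 (rows x cols).
Left (vertical) placements: (rows-1) * cols = 7 * 2 = 14
Right (horizontal) placements: rows * (cols-1) = 8 * 1 = 8
Advantage = Left - Right = 14 - 8 = 6

6


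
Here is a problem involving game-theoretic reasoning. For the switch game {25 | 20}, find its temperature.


The game is {25 | 20}, a switch {a | b} with numbers a > b.
Cooling {a | b} by t gives {a - t | b + t}, which stops being hot when a - t = b + t, i.e. at t = (a - b)/2. So the temperature of a switch is (a - b)/2.
Temperature = (Left option - Right option) / 2
= (25 - (20)) / 2
= 5 / 2
= 5/2

5/2


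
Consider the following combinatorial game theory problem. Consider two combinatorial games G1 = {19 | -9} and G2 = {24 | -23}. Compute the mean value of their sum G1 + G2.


G1 = {19 | -9}, G2 = {24 | -23}
Each is a switch {a | b} with numbers a > b; its mean value is (a + b)/2, and mean value is additive over game sums: m(G1 + G2) = m(G1) + m(G2).
Mean of G1 = (19 + (-9))/2 = 10/2 = 5
Mean of G2 = (24 + (-23))/2 = 1/2 = 1/2
Mean of G1 + G2 = 5 + 1/2 = 11/2

11/2


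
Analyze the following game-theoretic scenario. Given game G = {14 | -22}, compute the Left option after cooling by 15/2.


Original game: {14 | -22} (a switch {a | b} with a > b).
Cooling by t (for t below the temperature (a - b)/2 = 18) taxes each move by t: {a | b} cooled by t is {a - t | b + t}.
Cooling amount: t = 15/2
Cooled Left option: 14 - 15/2 = 13/2
Cooled Right option: -22 + 15/2 = -29/2
Cooled game: {13/2 | -29/2}
Left option = 13/2

13/2


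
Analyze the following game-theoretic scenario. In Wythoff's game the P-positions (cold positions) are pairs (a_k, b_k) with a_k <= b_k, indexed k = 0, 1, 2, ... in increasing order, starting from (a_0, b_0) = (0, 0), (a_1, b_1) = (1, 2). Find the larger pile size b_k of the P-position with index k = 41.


By Wythoff's theorem, a_k = floor(k * phi) and b_k = floor(k * phi^2) = a_k + k, where phi = (1 + sqrt(5))/2 is the golden ratio.
phi = (1 + sqrt(5))/2 = 1.618034
phi^2 = phi + 1 = 2.618034
k = 41
k * phi^2 = 41 * 2.618034 = 107.339394
b_41 = floor(k * phi^2) = 107 (check: a_41 + k = 66 + 41 = 107)

107


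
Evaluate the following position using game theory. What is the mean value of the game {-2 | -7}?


Game = {-2 | -7}, a switch {a | b} with numbers a > b.
Its thermograph has left wall a - t and right wall b + t, which meet at t = (a - b)/2, where both equal (a + b)/2. So the mast (mean value) is at (a + b)/2.
Mean = (-2 + (-7))/2 = -9/2 = -9/2

-9/2


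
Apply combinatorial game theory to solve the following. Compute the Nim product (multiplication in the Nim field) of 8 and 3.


Nim multiplication is bilinear over XOR: (u XOR v) * w = (u*w) XOR (v*w).
So we split each operand into its bit components and XOR the pairwise Nim products.
8 = 8 (as XOR of powers of 2).
3 = 1 + 2 (as XOR of powers of 2).
Using the standard Nim-product table on single bits:
  2*2 = 3,   2*4 = 8,   2*8 = 12,
  4*4 = 6,   4*8 = 11,  8*8 = 13,
and  1*x = x (identity), k*l = l*k (commutative).
Pairwise Nim products:
  8 * 1 = 8
  8 * 2 = 12
XOR them: 8 XOR 12 = 4.
Result: 8 * 3 = 4 (in Nim).

4


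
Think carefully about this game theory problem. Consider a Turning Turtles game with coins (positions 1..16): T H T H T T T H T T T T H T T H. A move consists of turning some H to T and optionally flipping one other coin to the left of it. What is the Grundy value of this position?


Coins: T H T H T T T H T T T T H T T H
Key fact: a single head at position k behaves exactly like a Nim heap of size k (turning it to T and optionally flipping a coin at j < k corresponds to moving the heap from k to j, or to 0), and heads combine as a disjunctive sum (two heads at the same place would cancel, matching j XOR j = 0). So the Nim-value is the XOR of the 1-indexed positions of the heads.
Face-up positions (1-indexed): [2, 4, 8, 13, 16]
XOR 0 with 2: 0 XOR 2 = 2
XOR 2 with 4: 2 XOR 4 = 6
XOR 6 with 8: 6 XOR 8 = 14
XOR 14 with 13: 14 XOR 13 = 3
XOR 3 with 16: 3 XOR 16 = 19
Nim-value = 19

19


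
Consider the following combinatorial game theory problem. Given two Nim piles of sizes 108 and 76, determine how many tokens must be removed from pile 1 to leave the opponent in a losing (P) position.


Piles: 108 and 76
Current XOR: 108 XOR 76 = 32 (non-zero, so this is an N-position).
To make the XOR zero, we need to find a move that balances the piles.
For pile 1 (size 108): target = 108 XOR 32 = 76
We reduce pile 1 from 108 to 76.
Tokens removed: 108 - 76 = 32
Verification: 76 XOR 76 = 0

32


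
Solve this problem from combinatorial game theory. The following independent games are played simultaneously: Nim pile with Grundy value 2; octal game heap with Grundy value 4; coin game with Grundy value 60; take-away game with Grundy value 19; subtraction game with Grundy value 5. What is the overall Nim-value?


By the Sprague-Grundy theorem, the Grundy value of a sum of games is the XOR of individual Grundy values.
Nim pile: Grundy value = 2. Running XOR: 0 XOR 2 = 2
octal game heap: Grundy value = 4. Running XOR: 2 XOR 4 = 6
coin game: Grundy value = 60. Running XOR: 6 XOR 60 = 58
take-away game: Grundy value = 19. Running XOR: 58 XOR 19 = 41
subtraction game: Grundy value = 5. Running XOR: 41 XOR 5 = 44
The combined Grundy value is 44.

44


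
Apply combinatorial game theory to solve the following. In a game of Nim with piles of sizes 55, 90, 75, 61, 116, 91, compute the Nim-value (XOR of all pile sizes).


We need the XOR (exclusive or) of all pile sizes.
After XOR-ing pile 1 (size 55): 0 XOR 55 = 55
After XOR-ing pile 2 (size 90): 55 XOR 90 = 109
After XOR-ing pile 3 (size 75): 109 XOR 75 = 38
After XOR-ing pile 4 (size 61): 38 XOR 61 = 27
After XOR-ing pile 5 (size 116): 27 XOR 116 = 111
After XOR-ing pile 6 (size 91): 111 XOR 91 = 52
The Nim-value of this position is 52.

52


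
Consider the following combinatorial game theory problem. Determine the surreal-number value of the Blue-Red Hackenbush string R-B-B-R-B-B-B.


Edges (from ground): R-B-B-R-B-B-B
By Berlekamp's sign-expansion rule, a Blue-Red Hackenbush stalk has the value of the surreal number whose sign sequence is the edge sequence with B -> + and R -> -.
Sign sequence: -++-+++
Trace the sign expansion in the surreal number tree, starting from 0:
Edge 1: R (sign -) -> bounds (-inf, 0), value = -1
Edge 2: B (sign +) -> bounds (-1, 0), value = -1/2
Edge 3: B (sign +) -> bounds (-1/2, 0), value = -1/4
Edge 4: R (sign -) -> bounds (-1/2, -1/4), value = -3/8
Edge 5: B (sign +) -> bounds (-3/8, -1/4), value = -5/16
Edge 6: B (sign +) -> bounds (-5/16, -1/4), value = -9/32
Edge 7: B (sign +) -> bounds (-9/32, -1/4), value = -17/64
Game value = -17/64

-17/64


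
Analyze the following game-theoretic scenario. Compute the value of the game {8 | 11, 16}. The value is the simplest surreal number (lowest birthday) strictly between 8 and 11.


Left options: {8}, max = 8
Right options: {11, 16}, min = 11
All options are numbers and max(Left) < min(Right), so by the simplicity theorem the value is the simplest (earliest-born) number strictly between 8 and 11.
Integers 9 through 10 all lie strictly between 8 and 11.
Among integers, the simplest (lowest birthday = smallest |n|; 0 is born on day 0, +-n on day n) is 9.
No non-integer in the interval can be simpler: if x is a non-integer in the interval, then floor(x) or ceil(x) also lies in the interval (the interval contains an integer), and both are proper prefixes of x's sign expansion, i.e. born earlier. So the game value is 9.
Game value = 9

9


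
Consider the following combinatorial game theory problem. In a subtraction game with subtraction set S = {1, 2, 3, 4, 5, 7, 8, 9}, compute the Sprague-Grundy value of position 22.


The subtraction set is S = {1, 2, 3, 4, 5, 7, 8, 9}.
G(k) = mex{ G(k - s) : s in S, s <= k }. We compute iteratively: G(0) = 0.
G(1) = mex({0}) = 1
G(2) = mex({0, 1}) = 2
G(3) = mex({0, 1, 2}) = 3
G(4) = mex({0, 1, 2, 3}) = 4
G(5) = mex({0, 1, 2, 3, 4}) = 5
G(6) = mex({1, 2, 3, 4, 5}) = 0
G(7) = mex({0, 2, 3, 4, 5}) = 1
G(8) = mex({0, 1, 3, 4, 5}) = 2
G(9) = mex({0, 1, 2, 4, 5}) = 3
G(10) = mex({0, 1, 2, 3, 5}) = 4
G(11) = mex({0, 1, 2, 3, 4}) = 5
G(12) = mex({1, 2, 3, 4, 5}) = 0
G(13) = mex({0, 2, 3, 4, 5}) = 1
G(14) = mex({0, 1, 3, 4, 5}) = 2
Observe that G(6)..G(14) = 0, 1, 2, 3, 4, 5, 0, 1, 2 repeats G(0)..G(8) = 0, 1, 2, 3, 4, 5, 0, 1, 2.
For k >= max(S) = 9, G(k) is determined by the previous 9 values G(k-9)..G(k-1); a window of 9 consecutive values has recurred shifted by 6, so by induction G(k + 6) = G(k) for all k >= 0: the sequence is periodic from the start with period 6.
One period: G(0..5) = 0, 1, 2, 3, 4, 5.
22 mod 6 = 4, so G(22) = G(4) = 4.

4


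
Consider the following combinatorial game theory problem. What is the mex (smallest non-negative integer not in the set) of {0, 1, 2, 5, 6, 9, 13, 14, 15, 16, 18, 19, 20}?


Set = {0, 1, 2, 5, 6, 9, 13, 14, 15, 16, 18, 19, 20}
0 is in the set.
1 is in the set.
2 is in the set.
3 is NOT in the set. This is the mex.
mex = 3

3


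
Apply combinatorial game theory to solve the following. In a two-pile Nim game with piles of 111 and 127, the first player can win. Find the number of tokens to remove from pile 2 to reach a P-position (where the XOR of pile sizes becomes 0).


Piles: 111 and 127
Current XOR: 111 XOR 127 = 16 (non-zero, so this is an N-position).
To make the XOR zero, we need to find a move that balances the piles.
For pile 2 (size 127): target = 127 XOR 16 = 111
We reduce pile 2 from 127 to 111.
Tokens removed: 127 - 111 = 16
Verification: 111 XOR 111 = 0

16


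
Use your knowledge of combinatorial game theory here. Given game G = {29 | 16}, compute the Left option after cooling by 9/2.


Original game: {29 | 16} (a switch {a | b} with a > b).
Cooling by t (for t below the temperature (a - b)/2 = 13/2) taxes each move by t: {a | b} cooled by t is {a - t | b + t}.
Cooling amount: t = 9/2
Cooled Left option: 29 - 9/2 = 49/2
Cooled Right option: 16 + 9/2 = 41/2
Cooled game: {49/2 | 41/2}
Left option = 49/2

49/2


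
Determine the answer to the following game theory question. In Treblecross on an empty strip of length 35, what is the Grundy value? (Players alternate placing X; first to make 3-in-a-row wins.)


Treblecross: place X on empty cells; 3-in-a-row wins.
Playing within two cells of an existing X lets the opponent win at once, so sensible play treats the cells i-2..i+2 around each X as dead. The player left with no safe cell loses, so this is a normal-play take-away game on strips of safe cells.
Placing X at cell i (0-indexed) of a strip of k safe cells leaves independent strips of sizes max(0, i-2) and max(0, k-i-3). Hence G(k) = mex{ G(max(0,i-2)) XOR G(max(0,k-i-3)) : 0 <= i < k }, with G(0) = 0.
G(1): splits (0,0):0^0=0 -> mex({0}) = 1
G(2): splits (0,0):0^0=0 -> mex({0}) = 1
G(3): splits (0,0):0^0=0 -> mex({0}) = 1
G(4): splits (0,1):0^1=1 (0,0):0^0=0 -> mex({0, 1}) = 2
G(5): splits (0,2):0^1=1 (0,1):0^1=1 (0,0):0^0=0 -> mex({0, 1}) = 2
G(6) = mex({1}) = 0
G(7) = mex({0, 1, 2}) = 3
G(8) = mex({0, 1, 2}) = 3
G(9) = mex({0, 2}) = 1
G(10) = mex({0, 2, 3}) = 1
G(11) = mex({0, 3}) = 1
G(12) = mex({1, 3}) = 0
G(13) = mex({0, 1, 2, 3}) = 4
G(14) = mex({0, 1, 2}) = 3
G(15) = mex({0, 1, 2}) = 3
G(16) = mex({0, 1, 2, 4}) = 3
G(17) = mex({0, 1, 3, 4}) = 2
G(18) = mex({0, 1, 3, 4}) = 2
G(19) = mex({0, 1, 3, 5}) = 2
G(20) = mex({0, 1, 2, 3, 5}) = 4
G(21) = mex({0, 1, 2, 3, 5}) = 4
G(22) = mex({1, 2, 6}) = 0
G(23) = mex({0, 1, 2, 3, 4, 6}) = 5
G(24) = mex({0, 1, 2, 3, 4}) = 5
G(25) = mex({0, 1, 3, 4, 7}) = 2
G(26) = mex({0, 1, 3, 4, 5, 7}) = 2
G(27) = mex({0, 1, 3, 5}) = 2
G(28) = mex({0, 1, 2, 5}) = 3
G(29) = mex({0, 1, 2, 4, 5, 6}) = 3
G(30) = mex({1, 2, 4, 6}) = 0
G(31) = mex({0, 1, 2, 3, 4, 6}) = 5
G(32) = mex({1, 2, 3, 4, 7}) = 0
G(33) = mex({0, 3, 7}) = 1
G(34) = mex({0, 2, 3, 5, 7}) = 1
G(35) = mex({0, 2, 3, 5, 6}) = 1
Therefore G(35) = 1.

1


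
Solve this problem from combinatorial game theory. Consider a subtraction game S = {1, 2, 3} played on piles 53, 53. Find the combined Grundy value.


Subtraction set: {1, 2, 3}
For this subtraction set, G(n) = n mod 4 (period = max + 1 = 4).
Pile 1 (size 53): G(53) = 53 mod 4 = 1
Pile 2 (size 53): G(53) = 53 mod 4 = 1
Total Grundy value = XOR of all: 1 XOR 1 = 0

0


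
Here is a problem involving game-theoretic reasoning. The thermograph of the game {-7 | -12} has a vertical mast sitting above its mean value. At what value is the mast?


Game = {-7 | -12}, a switch {a | b} with numbers a > b.
Its thermograph has left wall a - t and right wall b + t, which meet at t = (a - b)/2, where both equal (a + b)/2. So the mast (mean value) is at (a + b)/2.
Mean = (-7 + (-12))/2 = -19/2 = -19/2

-19/2


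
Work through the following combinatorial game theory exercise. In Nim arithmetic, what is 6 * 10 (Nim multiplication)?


Nim multiplication is bilinear over XOR: (u XOR v) * w = (u*w) XOR (v*w).
So we split each operand into its bit components and XOR the pairwise Nim products.
6 = 2 + 4 (as XOR of powers of 2).
10 = 2 + 8 (as XOR of powers of 2).
Using the standard Nim-product table on single bits:
  2*2 = 3,   2*4 = 8,   2*8 = 12,
  4*4 = 6,   4*8 = 11,  8*8 = 13,
and  1*x = x (identity), k*l = l*k (commutative).
Pairwise Nim products:
  2 * 2 = 3
  2 * 8 = 12
  4 * 2 = 8
  4 * 8 = 11
XOR them: 3 XOR 12 XOR 8 XOR 11 = 12.
Result: 6 * 10 = 12 (in Nim).

12


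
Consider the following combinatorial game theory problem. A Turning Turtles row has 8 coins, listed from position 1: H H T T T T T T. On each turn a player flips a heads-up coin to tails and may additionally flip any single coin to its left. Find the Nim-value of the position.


Coins: H H T T T T T T
Key fact: a single head at position k behaves exactly like a Nim heap of size k (turning it to T and optionally flipping a coin at j < k corresponds to moving the heap from k to j, or to 0), and heads combine as a disjunctive sum (two heads at the same place would cancel, matching j XOR j = 0). So the Nim-value is the XOR of the 1-indexed positions of the heads.
Face-up positions (1-indexed): [1, 2]
XOR 0 with 1: 0 XOR 1 = 1
XOR 1 with 2: 1 XOR 2 = 3
Nim-value = 3

3


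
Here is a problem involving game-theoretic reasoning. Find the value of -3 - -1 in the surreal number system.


x = -3, y = -1
x - y = -3 - -1 = -2

-2


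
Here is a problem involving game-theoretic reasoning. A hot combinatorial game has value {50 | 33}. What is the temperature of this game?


The game is {50 | 33}, a switch {a | b} with numbers a > b.
Cooling {a | b} by t gives {a - t | b + t}, which stops being hot when a - t = b + t, i.e. at t = (a - b)/2. So the temperature of a switch is (a - b)/2.
Temperature = (Left option - Right option) / 2
= (50 - (33)) / 2
= 17 / 2
= 17/2

17/2


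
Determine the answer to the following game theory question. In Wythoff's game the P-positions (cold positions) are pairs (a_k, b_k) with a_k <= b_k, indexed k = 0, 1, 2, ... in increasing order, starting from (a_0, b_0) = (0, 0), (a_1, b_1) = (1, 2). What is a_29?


By Wythoff's theorem, a_k = floor(k * phi) and b_k = floor(k * phi^2) = a_k + k, where phi = (1 + sqrt(5))/2 is the golden ratio.
phi = (1 + sqrt(5))/2 = 1.618034
k = 29
k * phi = 29 * 1.618034 = 46.922986
a_29 = floor(k * phi) = 46

46


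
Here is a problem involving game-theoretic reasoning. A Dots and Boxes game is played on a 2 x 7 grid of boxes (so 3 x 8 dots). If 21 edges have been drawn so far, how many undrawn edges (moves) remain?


Grid: 2 x 7 boxes, i.e. 3 rows and 8 columns of dots.
Horizontal edges: (rows + 1) * cols = 3 * 7 = 21
Vertical edges: rows * (cols + 1) = 2 * 8 = 16
Total edges: 21 + 16 = 37
Edges drawn: 21
Remaining: 37 - 21 = 16

16


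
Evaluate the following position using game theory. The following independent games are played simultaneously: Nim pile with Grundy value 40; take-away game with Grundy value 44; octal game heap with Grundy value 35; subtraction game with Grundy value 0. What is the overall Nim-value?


By the Sprague-Grundy theorem, the Grundy value of a sum of games is the XOR of individual Grundy values.
Nim pile: Grundy value = 40. Running XOR: 0 XOR 40 = 40
take-away game: Grundy value = 44. Running XOR: 40 XOR 44 = 4
octal game heap: Grundy value = 35. Running XOR: 4 XOR 35 = 39
subtraction game: Grundy value = 0. Running XOR: 39 XOR 0 = 39
The combined Grundy value is 39.

39


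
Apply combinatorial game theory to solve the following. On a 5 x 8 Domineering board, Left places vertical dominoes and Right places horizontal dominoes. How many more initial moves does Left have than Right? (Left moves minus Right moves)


Board is 5 x 8 (rows x cols).
Left (vertical) placements: (rows-1) * cols = 4 * 8 = 32
Right (horizontal) placements: rows * (cols-1) = 5 * 7 = 35
Advantage = Left - Right = 32 - 35 = -3

-3


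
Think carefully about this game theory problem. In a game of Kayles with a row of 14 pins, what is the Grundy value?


Kayles: a move removes 1 or 2 adjacent pins from a contiguous row.
Removing pins from a row of k leaves two independent rows (a, b) with a + b = k - 1 (one pin) or a + b = k - 2 (two pins); an end removal gives a = 0.
By Sprague-Grundy, G(k) = mex{ G(a) XOR G(b) } over all these splits. G(0) = 0.
G(1): splits (0,0):0^0=0 -> mex({0}) = 1
G(2): splits (0,1):0^1=1 (0,0):0^0=0 -> mex({0, 1}) = 2
G(3): splits (0,2):0^2=2 (1,1):1^1=0 (0,1):0^1=1 -> mex({0, 1, 2}) = 3
G(4): splits (0,3):0^3=3 (1,2):1^2=3 (0,2):0^2=2 (1,1):1^1=0 -> mex({0, 2, 3}) = 1
G(5): splits (0,4):0^1=1 (1,3):1^3=2 (2,2):2^2=0 (0,3):0^3=3 (1,2):1^2=3 -> mex({0, 1, 2, 3}) = 4
G(6) = mex({0, 1, 2, 4}) = 3
G(7) = mex({0, 1, 3, 4, 5}) = 2
G(8) = mex({0, 2, 3, 5, 6}) = 1
G(9) = mex({0, 1, 2, 3, 6, 7}) = 4
G(10) = mex({0, 1, 3, 4, 5, 7}) = 2
G(11) = mex({0, 1, 2, 3, 4, 5}) = 6
G(12) = mex({0, 1, 2, 3, 5, 6, 7}) = 4
G(13) = mex({0, 2, 3, 4, 6, 7}) = 1
G(14) = mex({0, 1, 4, 5, 6, 7}) = 2
Therefore G(14) = 2.

2


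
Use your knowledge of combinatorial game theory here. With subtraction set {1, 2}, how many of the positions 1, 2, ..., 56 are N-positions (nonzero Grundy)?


Subtraction set S = {1, 2}, so G(n) = n mod 3.
G(n) = 0 when n is a multiple of 3.
Multiples of 3 in [1, 56]: 18
N-positions (nonzero Grundy) = 56 - 18 = 38

38


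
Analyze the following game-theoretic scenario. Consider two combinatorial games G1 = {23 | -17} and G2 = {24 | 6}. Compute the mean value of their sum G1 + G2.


G1 = {23 | -17}, G2 = {24 | 6}
Each is a switch {a | b} with numbers a > b; its mean value is (a + b)/2, and mean value is additive over game sums: m(G1 + G2) = m(G1) + m(G2).
Mean of G1 = (23 + (-17))/2 = 6/2 = 3
Mean of G2 = (24 + (6))/2 = 30/2 = 15
Mean of G1 + G2 = 3 + 15 = 18

18


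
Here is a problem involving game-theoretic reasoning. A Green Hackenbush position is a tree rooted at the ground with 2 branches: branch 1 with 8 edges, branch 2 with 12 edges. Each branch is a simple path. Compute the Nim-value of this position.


The tree has 2 branches from the ground vertex.
In Green Hackenbush, the Nim-value of a simple path of length k is k.
Branch 1: length 8, Nim-value = 8
Branch 2: length 12, Nim-value = 12
Total Nim-value = XOR of all branch values:
0 XOR 8 = 8
8 XOR 12 = 4
Nim-value of the tree = 4

4


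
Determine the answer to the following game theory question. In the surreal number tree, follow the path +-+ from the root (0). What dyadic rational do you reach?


Sign expansion: +-+
Rule: track bounds (lo, hi), initially (-inf, +inf). On '+', the current value becomes lo and we move to the simplest number in (value, hi): value + 1 if hi = +inf, otherwise the midpoint (value + hi)/2. On '-', the current value becomes hi and we move to value - 1 if lo = -inf, otherwise the midpoint (lo + value)/2.
Start at 0.
Step 1: sign = +, move right. Bounds: (0, +inf). Value = 1
Step 2: sign = -, move left. Bounds: (0, 1). Value = 1/2
Step 3: sign = +, move right. Bounds: (1/2, 1). Value = 3/4
The surreal number with sign expansion +-+ is 3/4.

3/4


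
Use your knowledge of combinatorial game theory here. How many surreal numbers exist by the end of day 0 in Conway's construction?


Day 0: {|} = 0 is born. Count = 1.
Day n: the number of surreal numbers born by day n is 2^(n+1) - 1.
By day 0: 2^1 - 1 = 1
By day 0: 1 surreal numbers.

1


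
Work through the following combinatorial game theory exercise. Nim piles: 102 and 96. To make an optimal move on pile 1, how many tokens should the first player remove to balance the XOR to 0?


Piles: 102 and 96
Current XOR: 102 XOR 96 = 6 (non-zero, so this is an N-position).
To make the XOR zero, we need to find a move that balances the piles.
For pile 1 (size 102): target = 102 XOR 6 = 96
We reduce pile 1 from 102 to 96.
Tokens removed: 102 - 96 = 6
Verification: 96 XOR 96 = 0

6


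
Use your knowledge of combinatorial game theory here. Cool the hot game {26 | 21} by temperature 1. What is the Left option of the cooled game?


Original game: {26 | 21} (a switch {a | b} with a > b).
Cooling by t (for t below the temperature (a - b)/2 = 5/2) taxes each move by t: {a | b} cooled by t is {a - t | b + t}.
Cooling amount: t = 1
Cooled Left option: 26 - 1 = 25
Cooled Right option: 21 + 1 = 22
Cooled game: {25 | 22}
Left option = 25

25


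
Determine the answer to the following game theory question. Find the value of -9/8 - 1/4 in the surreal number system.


x = -9/8, y = 1/4
Converting to common denominator: 8
x = -9/8, y = 2/8
x - y = -9/8 - 1/4 = -11/8

-11/8


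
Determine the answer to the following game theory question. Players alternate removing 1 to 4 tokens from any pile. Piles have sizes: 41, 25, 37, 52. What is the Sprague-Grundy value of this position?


Subtraction set: {1, 2, 3, 4}
For this subtraction set, G(n) = n mod 5 (period = max + 1 = 5).
Pile 1 (size 41): G(41) = 41 mod 5 = 1
Pile 2 (size 25): G(25) = 25 mod 5 = 0
Pile 3 (size 37): G(37) = 37 mod 5 = 2
Pile 4 (size 52): G(52) = 52 mod 5 = 2
Total Grundy value = XOR of all: 1 XOR 0 XOR 2 XOR 2 = 1

1


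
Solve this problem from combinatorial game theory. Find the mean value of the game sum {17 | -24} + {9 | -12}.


G1 = {17 | -24}, G2 = {9 | -12}
Each is a switch {a | b} with numbers a > b; its mean value is (a + b)/2, and mean value is additive over game sums: m(G1 + G2) = m(G1) + m(G2).
Mean of G1 = (17 + (-24))/2 = -7/2 = -7/2
Mean of G2 = (9 + (-12))/2 = -3/2 = -3/2
Mean of G1 + G2 = -7/2 + -3/2 = -5

-5


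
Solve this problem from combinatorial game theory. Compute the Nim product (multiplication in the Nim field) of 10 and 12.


Nim multiplication is bilinear over XOR: (u XOR v) * w = (u*w) XOR (v*w).
So we split each operand into its bit components and XOR the pairwise Nim products.
10 = 2 + 8 (as XOR of powers of 2).
12 = 4 + 8 (as XOR of powers of 2).
Using the standard Nim-product table on single bits:
  2*2 = 3,   2*4 = 8,   2*8 = 12,
  4*4 = 6,   4*8 = 11,  8*8 = 13,
and  1*x = x (identity), k*l = l*k (commutative).
Pairwise Nim products:
  2 * 4 = 8
  2 * 8 = 12
  8 * 4 = 11
  8 * 8 = 13
XOR them: 8 XOR 12 XOR 11 XOR 13 = 2.
Result: 10 * 12 = 2 (in Nim).

2
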